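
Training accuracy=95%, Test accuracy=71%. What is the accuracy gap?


Gap = train_accuracy - test_accuracy
= 95 - 71
= 24%
This large gap strongly indicates overfitting.

24


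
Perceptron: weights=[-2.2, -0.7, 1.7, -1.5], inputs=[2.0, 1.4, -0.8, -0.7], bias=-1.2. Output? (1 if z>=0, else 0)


z = w . x + b
= -2.2*2.0 + -0.7*1.4 + 1.7*-0.8 + -1.5*-0.7 + -1.2
= -4.4 + -0.98 + -1.36 + 1.05 + -1.2
= -5.69 + -1.2
= -6.89
Since z = -6.89 < 0, output = 0

0


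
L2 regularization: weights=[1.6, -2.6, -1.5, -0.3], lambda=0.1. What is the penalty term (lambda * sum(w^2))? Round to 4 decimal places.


Squaring each weight:
1.6^2 = 2.56
(-2.6)^2 = 6.76
(-1.5)^2 = 2.25
(-0.3)^2 = 0.09
Sum of squares = 11.66
Penalty = 0.1 * 11.66 = 1.1660

1.1660


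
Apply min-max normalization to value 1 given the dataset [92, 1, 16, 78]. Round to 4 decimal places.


Min = 1, Max = 92
Range = 92 - 1 = 91
Scaled = (x - min) / (max - min)
= (1 - 1) / 91
= 0 / 91
= 0.0000

0.0000


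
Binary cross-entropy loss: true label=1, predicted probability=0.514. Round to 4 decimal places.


For y=1: Loss = -log(p)
= -log(0.514)
= -(-0.6655)
= 0.6655

0.6655


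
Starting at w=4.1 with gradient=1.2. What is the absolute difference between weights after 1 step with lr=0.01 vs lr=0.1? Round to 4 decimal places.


With lr=0.01: w_new = 4.1 - 0.01 * 1.2 = 4.088
With lr=0.1: w_new = 4.1 - 0.1 * 1.2 = 3.98
Absolute difference = |4.088 - 3.98|
= 0.1080

0.1080


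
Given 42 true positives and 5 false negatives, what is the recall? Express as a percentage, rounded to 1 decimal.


Recall = TP / (TP + FN) * 100
= 42 / (42 + 5)
= 42 / 47
= 0.8936
= 89.4%

89.4


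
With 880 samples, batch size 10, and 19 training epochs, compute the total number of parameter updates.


Iterations per epoch = 880 / 10 = 88
Total updates = iterations_per_epoch * epochs
= 88 * 19
= 1672

1672


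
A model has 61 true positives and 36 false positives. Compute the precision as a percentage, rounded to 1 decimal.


Precision = TP / (TP + FP) * 100
= 61 / (61 + 36)
= 61 / 97
= 0.6289
= 62.9%

62.9


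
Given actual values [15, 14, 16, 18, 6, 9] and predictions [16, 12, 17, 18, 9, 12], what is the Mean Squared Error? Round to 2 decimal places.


Differences: [-1, 2, -1, 0, -3, -3]
Squared errors: [1, 4, 1, 0, 9, 9]
Sum of squared errors = 24
MSE = 24 / 6 = 4.00

4.00


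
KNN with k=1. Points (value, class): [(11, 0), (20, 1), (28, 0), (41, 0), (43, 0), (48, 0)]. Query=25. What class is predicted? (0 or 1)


Distances from query 25:
Point 28 (class 0): distance = 3
K=1 nearest neighbors: classes = [0]
Votes for class 1: 0 / 1
Majority vote => class 0

0


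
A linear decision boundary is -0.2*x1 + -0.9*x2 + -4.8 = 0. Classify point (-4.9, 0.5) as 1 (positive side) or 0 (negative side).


Compute -0.2 * -4.9 + -0.9 * 0.5 + -4.8
= 0.98 + -0.45 + -4.8
= -4.27
Since -4.27 < 0, the point is on the negative side.

0


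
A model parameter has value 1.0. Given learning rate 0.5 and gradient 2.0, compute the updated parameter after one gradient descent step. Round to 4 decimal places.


w_new = w_old - lr * gradient
= 1.0 - 0.5 * 2.0
= 1.0 - (1.0)
= 0.0000

0.0000


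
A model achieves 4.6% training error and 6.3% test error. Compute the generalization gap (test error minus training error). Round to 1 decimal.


Generalization gap = test_error - train_error
= 6.3 - 4.6
= 1.7%
A small gap suggests good generalization.

1.7


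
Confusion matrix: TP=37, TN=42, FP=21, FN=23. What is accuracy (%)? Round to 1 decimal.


Accuracy = (TP + TN) / (TP + TN + FP + FN) * 100
= (37 + 42) / (37 + 42 + 21 + 23)
= 79 / 123
= 0.6423
= 64.2%

64.2


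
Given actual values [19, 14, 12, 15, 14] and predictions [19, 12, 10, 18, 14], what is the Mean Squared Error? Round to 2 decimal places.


Differences: [0, 2, 2, -3, 0]
Squared errors: [0, 4, 4, 9, 0]
Sum of squared errors = 17
MSE = 17 / 5 = 3.40

3.40


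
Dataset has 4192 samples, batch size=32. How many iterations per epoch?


Iterations per epoch = dataset_size / batch_size
= 4192 / 32
= 131

131


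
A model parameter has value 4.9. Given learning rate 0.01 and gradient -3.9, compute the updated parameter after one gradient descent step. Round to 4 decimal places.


w_new = w_old - lr * gradient
= 4.9 - 0.01 * -3.9
= 4.9 - (-0.039)
= 4.9390

4.9390


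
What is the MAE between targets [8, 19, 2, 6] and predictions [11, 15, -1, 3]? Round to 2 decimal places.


Absolute errors: [3, 4, 3, 3]
Sum of absolute errors = 13
MAE = 13 / 4 = 3.25

3.25


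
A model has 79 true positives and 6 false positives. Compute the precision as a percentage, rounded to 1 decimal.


Precision = TP / (TP + FP) * 100
= 79 / (79 + 6)
= 79 / 85
= 0.9294
= 92.9%

92.9


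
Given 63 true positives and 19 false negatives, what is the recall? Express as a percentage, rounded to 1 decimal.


Recall = TP / (TP + FN) * 100
= 63 / (63 + 19)
= 63 / 82
= 0.7683
= 76.8%

76.8


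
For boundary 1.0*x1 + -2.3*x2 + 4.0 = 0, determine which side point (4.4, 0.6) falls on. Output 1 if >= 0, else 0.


Compute 1.0 * 4.4 + -2.3 * 0.6 + 4.0
= 4.4 + -1.38 + 4.0
= 7.02
Since 7.02 >= 0, the point is on the positive side.

1


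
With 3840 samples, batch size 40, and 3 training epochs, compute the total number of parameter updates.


Iterations per epoch = 3840 / 40 = 96
Total updates = iterations_per_epoch * epochs
= 96 * 3
= 288

288


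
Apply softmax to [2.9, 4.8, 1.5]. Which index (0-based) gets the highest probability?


Softmax is a monotonic transformation, so it preserves the argmax.
We need to find the index of the maximum logit.
Index 0: 2.9
Index 1: 4.8
Index 2: 1.5
Maximum logit = 4.8 at index 1

1


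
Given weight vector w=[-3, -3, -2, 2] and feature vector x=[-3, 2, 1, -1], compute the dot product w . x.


Element-wise products:
-3 * -3 = 9
-3 * 2 = -6
-2 * 1 = -2
2 * -1 = -2
Sum = 9 + -6 + -2 + -2
= -1

-1


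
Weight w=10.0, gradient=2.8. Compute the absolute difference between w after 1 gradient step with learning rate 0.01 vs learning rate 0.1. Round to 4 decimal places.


With lr=0.01: w_new = 10.0 - 0.01 * 2.8 = 9.972
With lr=0.1: w_new = 10.0 - 0.1 * 2.8 = 9.72
Absolute difference = |9.972 - 9.72|
= 0.2520

0.2520


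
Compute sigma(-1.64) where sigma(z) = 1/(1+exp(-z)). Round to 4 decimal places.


sigmoid(z) = 1 / (1 + exp(-z))
exp(-(-1.64)) = exp(1.64) = 5.1552
1 + 5.1552 = 6.1552
1 / 6.1552 = 0.1625

0.1625


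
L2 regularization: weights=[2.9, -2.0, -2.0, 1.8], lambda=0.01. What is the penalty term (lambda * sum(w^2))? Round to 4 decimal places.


Squaring each weight:
2.9^2 = 8.41
(-2.0)^2 = 4.0
(-2.0)^2 = 4.0
1.8^2 = 3.24
Sum of squares = 19.65
Penalty = 0.01 * 19.65 = 0.1965

0.1965


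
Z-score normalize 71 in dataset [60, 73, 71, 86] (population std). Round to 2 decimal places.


Mean = (60 + 73 + 71 + 86) / 4 = 72.5
Variance = sum((x_i - mean)^2) / n = 85.25
Std = sqrt(85.25) = 9.2331
Z = (x - mean) / std
= (71 - 72.5) / 9.2331
= -1.5 / 9.2331
= -0.16

-0.16


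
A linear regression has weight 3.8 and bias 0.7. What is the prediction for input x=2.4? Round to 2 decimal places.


y = 3.8 * 2.4 + (0.7)
= 9.12 + (0.7)
= 9.82

9.82


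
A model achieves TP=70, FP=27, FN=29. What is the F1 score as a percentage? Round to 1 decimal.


Precision = TP / (TP + FP) = 70 / 97 = 0.7216
Recall = TP / (TP + FN) = 70 / 99 = 0.7071
F1 = 2 * P * R / (P + R)
= 2 * 0.7216 * 0.7071 / (0.7216 + 0.7071)
= 1.0205 / 1.4287
= 0.7143
As percentage: 71.4%

71.4


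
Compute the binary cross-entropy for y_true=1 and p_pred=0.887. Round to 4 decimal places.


For y=1: Loss = -log(p)
= -log(0.887)
= -(-0.1199)
= 0.1199

0.1199


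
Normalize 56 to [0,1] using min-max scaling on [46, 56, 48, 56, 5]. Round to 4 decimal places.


Min = 5, Max = 56
Range = 56 - 5 = 51
Scaled = (x - min) / (max - min)
= (56 - 5) / 51
= 51 / 51
= 1.0000

1.0000


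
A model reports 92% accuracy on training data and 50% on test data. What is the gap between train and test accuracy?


Gap = train_accuracy - test_accuracy
= 92 - 50
= 42%
This large gap strongly indicates overfitting.

42


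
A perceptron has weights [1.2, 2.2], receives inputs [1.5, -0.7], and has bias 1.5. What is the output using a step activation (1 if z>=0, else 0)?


z = w . x + b
= 1.2*1.5 + 2.2*-0.7 + 1.5
= 1.8 + -1.54 + 1.5
= 0.26 + 1.5
= 1.76
Since z = 1.76 >= 0, output = 1

1


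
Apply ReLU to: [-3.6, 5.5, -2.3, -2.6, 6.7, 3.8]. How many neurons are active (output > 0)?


ReLU(x) = max(0, x) for each element:
ReLU(-3.6) = 0
ReLU(5.5) = 5.5
ReLU(-2.3) = 0
ReLU(-2.6) = 0
ReLU(6.7) = 6.7
ReLU(3.8) = 3.8
Active neurons (>0): 3

3


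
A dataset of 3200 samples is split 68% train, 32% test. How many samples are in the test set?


Train samples = 3200 * 68% = 2176
Test samples = 3200 - 2176
= 1024

1024


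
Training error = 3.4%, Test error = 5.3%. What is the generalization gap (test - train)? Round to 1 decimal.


Generalization gap = test_error - train_error
= 5.3 - 3.4
= 1.9%
A small gap suggests good generalization.

1.9


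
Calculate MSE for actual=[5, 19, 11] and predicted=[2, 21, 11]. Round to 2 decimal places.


Differences: [3, -2, 0]
Squared errors: [9, 4, 0]
Sum of squared errors = 13
MSE = 13 / 3 = 4.33

4.33


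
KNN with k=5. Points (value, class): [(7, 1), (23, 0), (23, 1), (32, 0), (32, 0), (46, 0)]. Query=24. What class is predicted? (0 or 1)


Distances from query 24:
Point 23 (class 0): distance = 1
Point 23 (class 1): distance = 1
Point 32 (class 0): distance = 8
Point 32 (class 0): distance = 8
Point 7 (class 1): distance = 17
K=5 nearest neighbors: classes = [0, 1, 0, 0, 1]
Votes for class 1: 2 / 5
Majority vote => class 0

0


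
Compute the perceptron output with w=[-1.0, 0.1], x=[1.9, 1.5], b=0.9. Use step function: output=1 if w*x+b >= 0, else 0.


z = w . x + b
= -1.0*1.9 + 0.1*1.5 + 0.9
= -1.9 + 0.15 + 0.9
= -1.75 + 0.9
= -0.85
Since z = -0.85 < 0, output = 0

0


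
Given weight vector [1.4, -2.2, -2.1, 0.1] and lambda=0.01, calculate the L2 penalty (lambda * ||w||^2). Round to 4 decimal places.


Squaring each weight:
1.4^2 = 1.96
(-2.2)^2 = 4.84
(-2.1)^2 = 4.41
0.1^2 = 0.01
Sum of squares = 11.22
Penalty = 0.01 * 11.22 = 0.1122

0.1122


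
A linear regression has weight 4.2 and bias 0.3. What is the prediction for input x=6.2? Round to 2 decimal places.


y = 4.2 * 6.2 + (0.3)
= 26.04 + (0.3)
= 26.34

26.34


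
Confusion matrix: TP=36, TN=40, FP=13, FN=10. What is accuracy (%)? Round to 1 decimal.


Accuracy = (TP + TN) / (TP + TN + FP + FN) * 100
= (36 + 40) / (36 + 40 + 13 + 10)
= 76 / 99
= 0.7677
= 76.8%

76.8


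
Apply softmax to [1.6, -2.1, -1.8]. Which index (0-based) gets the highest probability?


Softmax is a monotonic transformation, so it preserves the argmax.
We need to find the index of the maximum logit.
Index 0: 1.6
Index 1: -2.1
Index 2: -1.8
Maximum logit = 1.6 at index 0

0


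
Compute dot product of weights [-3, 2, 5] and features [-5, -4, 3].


Element-wise products:
-3 * -5 = 15
2 * -4 = -8
5 * 3 = 15
Sum = 15 + -8 + 15
= 22

22


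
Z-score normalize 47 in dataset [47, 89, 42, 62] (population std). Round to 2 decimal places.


Mean = (47 + 89 + 42 + 62) / 4 = 60.0
Variance = sum((x_i - mean)^2) / n = 334.5
Std = sqrt(334.5) = 18.2893
Z = (x - mean) / std
= (47 - 60.0) / 18.2893
= -13.0 / 18.2893
= -0.71

-0.71


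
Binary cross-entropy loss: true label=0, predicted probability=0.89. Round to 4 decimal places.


For y=0: Loss = -log(1-p)
= -log(1 - 0.89)
= -log(0.11)
= -(-2.2073)
= 2.2073

2.2073


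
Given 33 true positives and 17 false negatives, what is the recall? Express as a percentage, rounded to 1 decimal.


Recall = TP / (TP + FN) * 100
= 33 / (33 + 17)
= 33 / 50
= 0.66
= 66.0%

66.0


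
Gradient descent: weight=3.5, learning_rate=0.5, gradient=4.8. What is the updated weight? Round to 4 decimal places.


w_new = w_old - lr * gradient
= 3.5 - 0.5 * 4.8
= 3.5 - (2.4)
= 1.1000

1.1000


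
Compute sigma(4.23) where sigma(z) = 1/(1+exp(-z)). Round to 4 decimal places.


sigmoid(z) = 1 / (1 + exp(-z))
exp(-(4.23)) = exp(-4.23) = 0.0146
1 + 0.0146 = 1.0146
1 / 1.0146 = 0.9857

0.9857


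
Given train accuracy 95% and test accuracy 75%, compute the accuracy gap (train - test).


Gap = train_accuracy - test_accuracy
= 95 - 75
= 20%
This gap suggests the model is overfitting.

20


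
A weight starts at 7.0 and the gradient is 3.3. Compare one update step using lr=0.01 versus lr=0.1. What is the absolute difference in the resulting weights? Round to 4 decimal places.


With lr=0.01: w_new = 7.0 - 0.01 * 3.3 = 6.967
With lr=0.1: w_new = 7.0 - 0.1 * 3.3 = 6.67
Absolute difference = |6.967 - 6.67|
= 0.2970

0.2970


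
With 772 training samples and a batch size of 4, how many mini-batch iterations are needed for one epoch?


Iterations per epoch = dataset_size / batch_size
= 772 / 4
= 193

193


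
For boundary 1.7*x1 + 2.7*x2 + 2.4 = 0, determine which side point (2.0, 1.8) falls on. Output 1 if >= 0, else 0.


Compute 1.7 * 2.0 + 2.7 * 1.8 + 2.4
= 3.4 + 4.86 + 2.4
= 10.66
Since 10.66 >= 0, the point is on the positive side.

1


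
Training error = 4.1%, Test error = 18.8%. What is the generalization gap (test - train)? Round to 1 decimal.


Generalization gap = test_error - train_error
= 18.8 - 4.1
= 14.7%
A large gap suggests overfitting.

14.7


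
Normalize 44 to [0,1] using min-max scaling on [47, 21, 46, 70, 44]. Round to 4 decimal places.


Min = 21, Max = 70
Range = 70 - 21 = 49
Scaled = (x - min) / (max - min)
= (44 - 21) / 49
= 23 / 49
= 0.4694

0.4694


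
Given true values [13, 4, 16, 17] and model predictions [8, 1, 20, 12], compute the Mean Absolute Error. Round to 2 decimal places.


Absolute errors: [5, 3, 4, 5]
Sum of absolute errors = 17
MAE = 17 / 4 = 4.25

4.25


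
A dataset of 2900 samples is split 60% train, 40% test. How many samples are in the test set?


Train samples = 2900 * 60% = 1740
Test samples = 2900 - 1740
= 1160

1160


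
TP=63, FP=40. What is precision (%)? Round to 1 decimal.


Precision = TP / (TP + FP) * 100
= 63 / (63 + 40)
= 63 / 103
= 0.6117
= 61.2%

61.2


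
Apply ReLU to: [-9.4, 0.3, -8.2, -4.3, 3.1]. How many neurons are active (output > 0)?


ReLU(x) = max(0, x) for each element:
ReLU(-9.4) = 0
ReLU(0.3) = 0.3
ReLU(-8.2) = 0
ReLU(-4.3) = 0
ReLU(3.1) = 3.1
Active neurons (>0): 2

2


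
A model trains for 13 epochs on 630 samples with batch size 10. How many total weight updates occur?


Iterations per epoch = 630 / 10 = 63
Total updates = iterations_per_epoch * epochs
= 63 * 13
= 819

819


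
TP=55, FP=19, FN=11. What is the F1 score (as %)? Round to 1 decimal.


Precision = TP / (TP + FP) = 55 / 74 = 0.7432
Recall = TP / (TP + FN) = 55 / 66 = 0.8333
F1 = 2 * P * R / (P + R)
= 2 * 0.7432 * 0.8333 / (0.7432 + 0.8333)
= 1.2387 / 1.5766
= 0.7857
As percentage: 78.6%

78.6


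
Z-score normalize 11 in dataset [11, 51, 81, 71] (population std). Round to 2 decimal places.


Mean = (11 + 51 + 81 + 71) / 4 = 53.5
Variance = sum((x_i - mean)^2) / n = 718.75
Std = sqrt(718.75) = 26.8095
Z = (x - mean) / std
= (11 - 53.5) / 26.8095
= -42.5 / 26.8095
= -1.59

-1.59


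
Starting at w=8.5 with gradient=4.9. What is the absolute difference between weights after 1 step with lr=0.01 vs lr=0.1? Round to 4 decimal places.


With lr=0.01: w_new = 8.5 - 0.01 * 4.9 = 8.451
With lr=0.1: w_new = 8.5 - 0.1 * 4.9 = 8.01
Absolute difference = |8.451 - 8.01|
= 0.4410

0.4410


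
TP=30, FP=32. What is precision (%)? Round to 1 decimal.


Precision = TP / (TP + FP) * 100
= 30 / (30 + 32)
= 30 / 62
= 0.4839
= 48.4%

48.4


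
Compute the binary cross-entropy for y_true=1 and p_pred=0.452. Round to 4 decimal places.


For y=1: Loss = -log(p)
= -log(0.452)
= -(-0.7941)
= 0.7941

0.7941


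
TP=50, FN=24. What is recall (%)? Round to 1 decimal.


Recall = TP / (TP + FN) * 100
= 50 / (50 + 24)
= 50 / 74
= 0.6757
= 67.6%

67.6


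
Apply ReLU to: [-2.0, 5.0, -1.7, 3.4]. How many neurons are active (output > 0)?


ReLU(x) = max(0, x) for each element:
ReLU(-2.0) = 0
ReLU(5.0) = 5.0
ReLU(-1.7) = 0
ReLU(3.4) = 3.4
Active neurons (>0): 2

2


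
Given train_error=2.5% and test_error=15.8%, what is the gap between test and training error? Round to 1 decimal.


Generalization gap = test_error - train_error
= 15.8 - 2.5
= 13.3%
A large gap suggests overfitting.

13.3


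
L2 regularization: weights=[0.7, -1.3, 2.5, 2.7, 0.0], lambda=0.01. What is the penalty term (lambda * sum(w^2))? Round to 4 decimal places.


Squaring each weight:
0.7^2 = 0.49
(-1.3)^2 = 1.69
2.5^2 = 6.25
2.7^2 = 7.29
0.0^2 = 0.0
Sum of squares = 15.72
Penalty = 0.01 * 15.72 = 0.1572

0.1572


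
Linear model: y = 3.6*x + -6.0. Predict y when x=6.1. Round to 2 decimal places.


y = 3.6 * 6.1 + (-6.0)
= 21.96 + (-6.0)
= 15.96

15.96


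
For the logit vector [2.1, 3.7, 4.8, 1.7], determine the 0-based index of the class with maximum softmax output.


Softmax is a monotonic transformation, so it preserves the argmax.
We need to find the index of the maximum logit.
Index 0: 2.1
Index 1: 3.7
Index 2: 4.8
Index 3: 1.7
Maximum logit = 4.8 at index 2

2


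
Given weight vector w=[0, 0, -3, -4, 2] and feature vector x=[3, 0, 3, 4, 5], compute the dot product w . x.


Element-wise products:
0 * 3 = 0
0 * 0 = 0
-3 * 3 = -9
-4 * 4 = -16
2 * 5 = 10
Sum = 0 + 0 + -9 + -16 + 10
= -15

-15


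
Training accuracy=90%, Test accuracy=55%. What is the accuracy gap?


Gap = train_accuracy - test_accuracy
= 90 - 55
= 35%
This large gap strongly indicates overfitting.

35


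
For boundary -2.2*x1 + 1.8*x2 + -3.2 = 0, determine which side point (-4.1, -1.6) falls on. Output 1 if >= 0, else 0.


Compute -2.2 * -4.1 + 1.8 * -1.6 + -3.2
= 9.02 + -2.88 + -3.2
= 2.94
Since 2.94 >= 0, the point is on the positive side.

1


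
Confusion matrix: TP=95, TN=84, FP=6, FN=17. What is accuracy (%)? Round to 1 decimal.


Accuracy = (TP + TN) / (TP + TN + FP + FN) * 100
= (95 + 84) / (95 + 84 + 6 + 17)
= 179 / 202
= 0.8861
= 88.6%

88.6


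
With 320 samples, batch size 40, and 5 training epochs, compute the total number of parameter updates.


Iterations per epoch = 320 / 40 = 8
Total updates = iterations_per_epoch * epochs
= 8 * 5
= 40

40


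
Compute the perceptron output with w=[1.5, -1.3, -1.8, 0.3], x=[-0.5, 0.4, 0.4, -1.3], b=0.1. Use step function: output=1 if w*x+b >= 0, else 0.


z = w . x + b
= 1.5*-0.5 + -1.3*0.4 + -1.8*0.4 + 0.3*-1.3 + 0.1
= -0.75 + -0.52 + -0.72 + -0.39 + 0.1
= -2.38 + 0.1
= -2.28
Since z = -2.28 < 0, output = 0

0


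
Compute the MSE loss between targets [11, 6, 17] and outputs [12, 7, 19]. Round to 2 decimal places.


Differences: [-1, -1, -2]
Squared errors: [1, 1, 4]
Sum of squared errors = 6
MSE = 6 / 3 = 2.00

2.00


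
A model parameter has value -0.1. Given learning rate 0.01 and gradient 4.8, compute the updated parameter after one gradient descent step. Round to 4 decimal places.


w_new = w_old - lr * gradient
= -0.1 - 0.01 * 4.8
= -0.1 - (0.048)
= -0.1480

-0.1480


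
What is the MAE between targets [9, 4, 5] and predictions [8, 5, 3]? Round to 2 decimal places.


Absolute errors: [1, 1, 2]
Sum of absolute errors = 4
MAE = 4 / 3 = 1.33

1.33


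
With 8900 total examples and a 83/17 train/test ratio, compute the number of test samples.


Train samples = 8900 * 83% = 7387
Test samples = 8900 - 7387
= 1513

1513


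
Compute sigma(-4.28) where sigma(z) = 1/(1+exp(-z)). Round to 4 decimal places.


sigmoid(z) = 1 / (1 + exp(-z))
exp(-(-4.28)) = exp(4.28) = 72.2404
1 + 72.2404 = 73.2404
1 / 73.2404 = 0.0137

0.0137


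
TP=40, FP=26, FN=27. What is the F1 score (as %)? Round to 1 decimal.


Precision = TP / (TP + FP) = 40 / 66 = 0.6061
Recall = TP / (TP + FN) = 40 / 67 = 0.597
F1 = 2 * P * R / (P + R)
= 2 * 0.6061 * 0.597 / (0.6061 + 0.597)
= 0.7237 / 1.2031
= 0.6015
As percentage: 60.2%

60.2


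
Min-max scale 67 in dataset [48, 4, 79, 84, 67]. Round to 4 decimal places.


Min = 4, Max = 84
Range = 84 - 4 = 80
Scaled = (x - min) / (max - min)
= (67 - 4) / 80
= 63 / 80
= 0.7875

0.7875


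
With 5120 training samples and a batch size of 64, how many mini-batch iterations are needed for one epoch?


Iterations per epoch = dataset_size / batch_size
= 5120 / 64
= 80

80


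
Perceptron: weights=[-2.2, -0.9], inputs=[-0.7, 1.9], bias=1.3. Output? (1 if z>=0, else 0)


z = w . x + b
= -2.2*-0.7 + -0.9*1.9 + 1.3
= 1.54 + -1.71 + 1.3
= -0.17 + 1.3
= 1.13
Since z = 1.13 >= 0, output = 1

1


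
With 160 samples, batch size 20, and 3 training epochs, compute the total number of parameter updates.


Iterations per epoch = 160 / 20 = 8
Total updates = iterations_per_epoch * epochs
= 8 * 3
= 24

24


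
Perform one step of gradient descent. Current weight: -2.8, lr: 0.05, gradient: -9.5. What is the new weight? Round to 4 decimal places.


w_new = w_old - lr * gradient
= -2.8 - 0.05 * -9.5
= -2.8 - (-0.475)
= -2.3250

-2.3250


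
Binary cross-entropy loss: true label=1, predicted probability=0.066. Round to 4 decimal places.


For y=1: Loss = -log(p)
= -log(0.066)
= -(-2.7181)
= 2.7181

2.7181


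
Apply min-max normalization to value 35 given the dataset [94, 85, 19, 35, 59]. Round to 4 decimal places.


Min = 19, Max = 94
Range = 94 - 19 = 75
Scaled = (x - min) / (max - min)
= (35 - 19) / 75
= 16 / 75
= 0.2133

0.2133


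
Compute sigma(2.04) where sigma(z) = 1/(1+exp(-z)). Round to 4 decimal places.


sigmoid(z) = 1 / (1 + exp(-z))
exp(-(2.04)) = exp(-2.04) = 0.13
1 + 0.13 = 1.13
1 / 1.13 = 0.8849

0.8849


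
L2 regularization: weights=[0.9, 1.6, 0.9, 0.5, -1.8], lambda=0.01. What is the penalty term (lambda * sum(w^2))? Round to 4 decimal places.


Squaring each weight:
0.9^2 = 0.81
1.6^2 = 2.56
0.9^2 = 0.81
0.5^2 = 0.25
(-1.8)^2 = 3.24
Sum of squares = 7.67
Penalty = 0.01 * 7.67 = 0.0767

0.0767


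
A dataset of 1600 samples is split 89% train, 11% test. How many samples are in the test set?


Train samples = 1600 * 89% = 1424
Test samples = 1600 - 1424
= 176

176


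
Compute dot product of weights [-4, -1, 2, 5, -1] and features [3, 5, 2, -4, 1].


Element-wise products:
-4 * 3 = -12
-1 * 5 = -5
2 * 2 = 4
5 * -4 = -20
-1 * 1 = -1
Sum = -12 + -5 + 4 + -20 + -1
= -34

-34


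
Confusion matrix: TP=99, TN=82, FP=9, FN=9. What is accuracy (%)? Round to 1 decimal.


Accuracy = (TP + TN) / (TP + TN + FP + FN) * 100
= (99 + 82) / (99 + 82 + 9 + 9)
= 181 / 199
= 0.9095
= 91.0%

91.0


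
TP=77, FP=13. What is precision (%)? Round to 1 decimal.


Precision = TP / (TP + FP) * 100
= 77 / (77 + 13)
= 77 / 90
= 0.8556
= 85.6%

85.6


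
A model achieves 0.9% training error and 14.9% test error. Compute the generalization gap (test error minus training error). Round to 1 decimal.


Generalization gap = test_error - train_error
= 14.9 - 0.9
= 14.0%
A large gap suggests overfitting.

14.0


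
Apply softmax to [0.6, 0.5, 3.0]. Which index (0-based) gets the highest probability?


Softmax is a monotonic transformation, so it preserves the argmax.
We need to find the index of the maximum logit.
Index 0: 0.6
Index 1: 0.5
Index 2: 3.0
Maximum logit = 3.0 at index 2

2


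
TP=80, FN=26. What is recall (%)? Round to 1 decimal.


Recall = TP / (TP + FN) * 100
= 80 / (80 + 26)
= 80 / 106
= 0.7547
= 75.5%

75.5


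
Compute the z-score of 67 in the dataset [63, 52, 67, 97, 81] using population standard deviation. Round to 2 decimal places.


Mean = (63 + 52 + 67 + 97 + 81) / 5 = 72.0
Variance = sum((x_i - mean)^2) / n = 242.4
Std = sqrt(242.4) = 15.5692
Z = (x - mean) / std
= (67 - 72.0) / 15.5692
= -5.0 / 15.5692
= -0.32

-0.32


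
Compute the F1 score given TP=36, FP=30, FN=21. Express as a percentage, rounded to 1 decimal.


Precision = TP / (TP + FP) = 36 / 66 = 0.5455
Recall = TP / (TP + FN) = 36 / 57 = 0.6316
F1 = 2 * P * R / (P + R)
= 2 * 0.5455 * 0.6316 / (0.5455 + 0.6316)
= 0.689 / 1.177
= 0.5854
As percentage: 58.5%

58.5


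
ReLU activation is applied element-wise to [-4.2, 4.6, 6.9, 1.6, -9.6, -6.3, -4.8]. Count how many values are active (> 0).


ReLU(x) = max(0, x) for each element:
ReLU(-4.2) = 0
ReLU(4.6) = 4.6
ReLU(6.9) = 6.9
ReLU(1.6) = 1.6
ReLU(-9.6) = 0
ReLU(-6.3) = 0
ReLU(-4.8) = 0
Active neurons (>0): 3

3


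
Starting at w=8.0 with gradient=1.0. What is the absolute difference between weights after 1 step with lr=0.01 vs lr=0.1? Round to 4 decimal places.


With lr=0.01: w_new = 8.0 - 0.01 * 1.0 = 7.99
With lr=0.1: w_new = 8.0 - 0.1 * 1.0 = 7.9
Absolute difference = |7.99 - 7.9|
= 0.0900

0.0900


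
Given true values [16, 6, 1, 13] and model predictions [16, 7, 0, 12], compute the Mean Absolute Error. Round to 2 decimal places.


Absolute errors: [0, 1, 1, 1]
Sum of absolute errors = 3
MAE = 3 / 4 = 0.75

0.75


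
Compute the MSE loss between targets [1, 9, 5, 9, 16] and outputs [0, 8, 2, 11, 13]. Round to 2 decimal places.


Differences: [1, 1, 3, -2, 3]
Squared errors: [1, 1, 9, 4, 9]
Sum of squared errors = 24
MSE = 24 / 5 = 4.80

4.80


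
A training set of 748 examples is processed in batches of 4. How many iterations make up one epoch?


Iterations per epoch = dataset_size / batch_size
= 748 / 4
= 187

187


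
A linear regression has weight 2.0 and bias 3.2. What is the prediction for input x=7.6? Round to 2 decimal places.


y = 2.0 * 7.6 + (3.2)
= 15.2 + (3.2)
= 18.40

18.40


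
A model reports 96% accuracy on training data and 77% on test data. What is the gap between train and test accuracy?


Gap = train_accuracy - test_accuracy
= 96 - 77
= 19%
This gap suggests the model is overfitting.

19


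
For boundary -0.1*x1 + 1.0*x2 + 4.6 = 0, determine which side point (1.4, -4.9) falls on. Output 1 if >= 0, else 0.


Compute -0.1 * 1.4 + 1.0 * -4.9 + 4.6
= -0.14 + -4.9 + 4.6
= -0.44
Since -0.44 < 0, the point is on the negative side.

0


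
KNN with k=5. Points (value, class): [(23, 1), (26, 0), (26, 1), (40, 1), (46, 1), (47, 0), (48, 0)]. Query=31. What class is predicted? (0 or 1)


Distances from query 31:
Point 26 (class 0): distance = 5
Point 26 (class 1): distance = 5
Point 23 (class 1): distance = 8
Point 40 (class 1): distance = 9
Point 46 (class 1): distance = 15
K=5 nearest neighbors: classes = [0, 1, 1, 1, 1]
Votes for class 1: 4 / 5
Majority vote => class 1

1


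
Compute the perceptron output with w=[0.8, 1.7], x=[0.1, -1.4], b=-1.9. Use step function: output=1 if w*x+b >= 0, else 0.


z = w . x + b
= 0.8*0.1 + 1.7*-1.4 + -1.9
= 0.08 + -2.38 + -1.9
= -2.3 + -1.9
= -4.2
Since z = -4.2 < 0, output = 0

0


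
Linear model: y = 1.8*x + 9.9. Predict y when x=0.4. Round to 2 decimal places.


y = 1.8 * 0.4 + (9.9)
= 0.72 + (9.9)
= 10.62

10.62


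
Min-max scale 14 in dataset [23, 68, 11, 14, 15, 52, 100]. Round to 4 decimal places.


Min = 11, Max = 100
Range = 100 - 11 = 89
Scaled = (x - min) / (max - min)
= (14 - 11) / 89
= 3 / 89
= 0.0337

0.0337


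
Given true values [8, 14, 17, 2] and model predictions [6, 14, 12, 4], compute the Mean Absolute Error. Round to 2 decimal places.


Absolute errors: [2, 0, 5, 2]
Sum of absolute errors = 9
MAE = 9 / 4 = 2.25

2.25


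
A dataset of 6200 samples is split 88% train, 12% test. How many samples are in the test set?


Train samples = 6200 * 88% = 5456
Test samples = 6200 - 5456
= 744

744


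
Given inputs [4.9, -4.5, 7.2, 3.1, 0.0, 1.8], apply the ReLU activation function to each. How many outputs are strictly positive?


ReLU(x) = max(0, x) for each element:
ReLU(4.9) = 4.9
ReLU(-4.5) = 0
ReLU(7.2) = 7.2
ReLU(3.1) = 3.1
ReLU(0.0) = 0
ReLU(1.8) = 1.8
Active neurons (>0): 4

4


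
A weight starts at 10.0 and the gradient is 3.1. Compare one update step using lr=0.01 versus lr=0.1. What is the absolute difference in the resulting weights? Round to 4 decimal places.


With lr=0.01: w_new = 10.0 - 0.01 * 3.1 = 9.969
With lr=0.1: w_new = 10.0 - 0.1 * 3.1 = 9.69
Absolute difference = |9.969 - 9.69|
= 0.2790

0.2790


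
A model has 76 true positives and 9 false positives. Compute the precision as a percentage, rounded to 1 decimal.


Precision = TP / (TP + FP) * 100
= 76 / (76 + 9)
= 76 / 85
= 0.8941
= 89.4%

89.4


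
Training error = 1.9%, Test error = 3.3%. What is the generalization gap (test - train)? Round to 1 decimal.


Generalization gap = test_error - train_error
= 3.3 - 1.9
= 1.4%
A small gap suggests good generalization.

1.4


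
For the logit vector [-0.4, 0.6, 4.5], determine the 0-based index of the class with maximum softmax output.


Softmax is a monotonic transformation, so it preserves the argmax.
We need to find the index of the maximum logit.
Index 0: -0.4
Index 1: 0.6
Index 2: 4.5
Maximum logit = 4.5 at index 2

2


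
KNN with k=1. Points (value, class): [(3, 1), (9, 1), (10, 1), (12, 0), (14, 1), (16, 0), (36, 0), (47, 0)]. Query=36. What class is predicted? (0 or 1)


Distances from query 36:
Point 36 (class 0): distance = 0
K=1 nearest neighbors: classes = [0]
Votes for class 1: 0 / 1
Majority vote => class 0

0


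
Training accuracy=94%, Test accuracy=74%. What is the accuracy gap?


Gap = train_accuracy - test_accuracy
= 94 - 74
= 20%
This gap suggests the model is overfitting.

20


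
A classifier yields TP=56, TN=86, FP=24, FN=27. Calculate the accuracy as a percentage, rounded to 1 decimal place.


Accuracy = (TP + TN) / (TP + TN + FP + FN) * 100
= (56 + 86) / (56 + 86 + 24 + 27)
= 142 / 193
= 0.7358
= 73.6%

73.6


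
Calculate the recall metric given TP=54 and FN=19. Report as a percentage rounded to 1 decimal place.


Recall = TP / (TP + FN) * 100
= 54 / (54 + 19)
= 54 / 73
= 0.7397
= 74.0%

74.0


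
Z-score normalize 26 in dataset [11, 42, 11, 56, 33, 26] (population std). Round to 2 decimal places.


Mean = (11 + 42 + 11 + 56 + 33 + 26) / 6 = 29.8333
Variance = sum((x_i - mean)^2) / n = 261.1389
Std = sqrt(261.1389) = 16.1598
Z = (x - mean) / std
= (26 - 29.8333) / 16.1598
= -3.8333 / 16.1598
= -0.24

-0.24


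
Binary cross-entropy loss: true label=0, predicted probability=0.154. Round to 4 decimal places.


For y=0: Loss = -log(1-p)
= -log(1 - 0.154)
= -log(0.846)
= -(-0.1672)
= 0.1672

0.1672


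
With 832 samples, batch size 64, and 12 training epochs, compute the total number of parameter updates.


Iterations per epoch = 832 / 64 = 13
Total updates = iterations_per_epoch * epochs
= 13 * 12
= 156

156


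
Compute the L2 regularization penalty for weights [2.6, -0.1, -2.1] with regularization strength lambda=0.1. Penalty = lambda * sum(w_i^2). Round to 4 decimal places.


Squaring each weight:
2.6^2 = 6.76
(-0.1)^2 = 0.01
(-2.1)^2 = 4.41
Sum of squares = 11.18
Penalty = 0.1 * 11.18 = 1.1180

1.1180


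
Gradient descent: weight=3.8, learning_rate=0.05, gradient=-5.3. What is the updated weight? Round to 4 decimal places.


w_new = w_old - lr * gradient
= 3.8 - 0.05 * -5.3
= 3.8 - (-0.265)
= 4.0650

4.0650


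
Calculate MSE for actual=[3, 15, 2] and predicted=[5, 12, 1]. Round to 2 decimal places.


Differences: [-2, 3, 1]
Squared errors: [4, 9, 1]
Sum of squared errors = 14
MSE = 14 / 3 = 4.67

4.67


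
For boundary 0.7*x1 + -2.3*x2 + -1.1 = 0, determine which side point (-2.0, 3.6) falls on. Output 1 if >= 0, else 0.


Compute 0.7 * -2.0 + -2.3 * 3.6 + -1.1
= -1.4 + -8.28 + -1.1
= -10.78
Since -10.78 < 0, the point is on the negative side.

0


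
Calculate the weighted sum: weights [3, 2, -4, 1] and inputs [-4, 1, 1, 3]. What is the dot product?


Element-wise products:
3 * -4 = -12
2 * 1 = 2
-4 * 1 = -4
1 * 3 = 3
Sum = -12 + 2 + -4 + 3
= -11

-11


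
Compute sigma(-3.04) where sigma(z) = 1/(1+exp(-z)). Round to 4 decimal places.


sigmoid(z) = 1 / (1 + exp(-z))
exp(-(-3.04)) = exp(3.04) = 20.9052
1 + 20.9052 = 21.9052
1 / 21.9052 = 0.0457

0.0457


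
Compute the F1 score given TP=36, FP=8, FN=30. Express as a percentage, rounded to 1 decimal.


Precision = TP / (TP + FP) = 36 / 44 = 0.8182
Recall = TP / (TP + FN) = 36 / 66 = 0.5455
F1 = 2 * P * R / (P + R)
= 2 * 0.8182 * 0.5455 / (0.8182 + 0.5455)
= 0.8926 / 1.3636
= 0.6545
As percentage: 65.5%

65.5


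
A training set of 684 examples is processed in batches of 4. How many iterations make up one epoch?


Iterations per epoch = dataset_size / batch_size
= 684 / 4
= 171

171


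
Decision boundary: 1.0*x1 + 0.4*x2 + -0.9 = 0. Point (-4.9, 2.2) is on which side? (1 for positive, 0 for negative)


Compute 1.0 * -4.9 + 0.4 * 2.2 + -0.9
= -4.9 + 0.88 + -0.9
= -4.92
Since -4.92 < 0, the point is on the negative side.

0


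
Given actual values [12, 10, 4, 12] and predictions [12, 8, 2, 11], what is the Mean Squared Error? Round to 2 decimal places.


Differences: [0, 2, 2, 1]
Squared errors: [0, 4, 4, 1]
Sum of squared errors = 9
MSE = 9 / 4 = 2.25

2.25


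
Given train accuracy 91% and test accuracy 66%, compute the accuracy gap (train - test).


Gap = train_accuracy - test_accuracy
= 91 - 66
= 25%
This large gap strongly indicates overfitting.

25


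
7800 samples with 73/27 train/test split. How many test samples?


Train samples = 7800 * 73% = 5694
Test samples = 7800 - 5694
= 2106

2106


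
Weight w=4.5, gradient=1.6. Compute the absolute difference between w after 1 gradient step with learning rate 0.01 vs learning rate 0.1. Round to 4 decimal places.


With lr=0.01: w_new = 4.5 - 0.01 * 1.6 = 4.484
With lr=0.1: w_new = 4.5 - 0.1 * 1.6 = 4.34
Absolute difference = |4.484 - 4.34|
= 0.1440

0.1440


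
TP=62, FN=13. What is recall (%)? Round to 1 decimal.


Recall = TP / (TP + FN) * 100
= 62 / (62 + 13)
= 62 / 75
= 0.8267
= 82.7%

82.7


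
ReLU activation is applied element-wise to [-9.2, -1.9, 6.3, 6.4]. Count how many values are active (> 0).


ReLU(x) = max(0, x) for each element:
ReLU(-9.2) = 0
ReLU(-1.9) = 0
ReLU(6.3) = 6.3
ReLU(6.4) = 6.4
Active neurons (>0): 2

2


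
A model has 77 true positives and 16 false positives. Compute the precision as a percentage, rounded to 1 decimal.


Precision = TP / (TP + FP) * 100
= 77 / (77 + 16)
= 77 / 93
= 0.828
= 82.8%

82.8


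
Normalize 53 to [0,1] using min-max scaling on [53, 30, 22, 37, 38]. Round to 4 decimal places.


Min = 22, Max = 53
Range = 53 - 22 = 31
Scaled = (x - min) / (max - min)
= (53 - 22) / 31
= 31 / 31
= 1.0000

1.0000


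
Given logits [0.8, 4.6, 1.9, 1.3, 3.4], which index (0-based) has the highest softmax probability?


Softmax is a monotonic transformation, so it preserves the argmax.
We need to find the index of the maximum logit.
Index 0: 0.8
Index 1: 4.6
Index 2: 1.9
Index 3: 1.3
Index 4: 3.4
Maximum logit = 4.6 at index 1

1


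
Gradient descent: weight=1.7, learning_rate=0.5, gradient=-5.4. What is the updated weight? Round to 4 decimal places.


w_new = w_old - lr * gradient
= 1.7 - 0.5 * -5.4
= 1.7 - (-2.7)
= 4.4000

4.4000


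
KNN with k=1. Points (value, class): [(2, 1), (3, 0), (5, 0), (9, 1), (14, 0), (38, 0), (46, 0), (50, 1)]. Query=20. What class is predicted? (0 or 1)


Distances from query 20:
Point 14 (class 0): distance = 6
K=1 nearest neighbors: classes = [0]
Votes for class 1: 0 / 1
Majority vote => class 0

0


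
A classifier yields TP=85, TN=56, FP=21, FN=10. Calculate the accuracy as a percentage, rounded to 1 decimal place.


Accuracy = (TP + TN) / (TP + TN + FP + FN) * 100
= (85 + 56) / (85 + 56 + 21 + 10)
= 141 / 172
= 0.8198
= 82.0%

82.0


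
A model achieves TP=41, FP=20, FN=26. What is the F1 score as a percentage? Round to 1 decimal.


Precision = TP / (TP + FP) = 41 / 61 = 0.6721
Recall = TP / (TP + FN) = 41 / 67 = 0.6119
F1 = 2 * P * R / (P + R)
= 2 * 0.6721 * 0.6119 / (0.6721 + 0.6119)
= 0.8226 / 1.2841
= 0.6406
As percentage: 64.1%

64.1


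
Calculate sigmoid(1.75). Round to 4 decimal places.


sigmoid(z) = 1 / (1 + exp(-z))
exp(-(1.75)) = exp(-1.75) = 0.1738
1 + 0.1738 = 1.1738
1 / 1.1738 = 0.8520

0.8520


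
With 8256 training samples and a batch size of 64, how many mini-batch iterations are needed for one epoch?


Iterations per epoch = dataset_size / batch_size
= 8256 / 64
= 129

129


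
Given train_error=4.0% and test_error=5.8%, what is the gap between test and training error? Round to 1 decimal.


Generalization gap = test_error - train_error
= 5.8 - 4.0
= 1.8%
A small gap suggests good generalization.

1.8


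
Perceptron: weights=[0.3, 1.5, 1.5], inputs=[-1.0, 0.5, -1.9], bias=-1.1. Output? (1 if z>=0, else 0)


z = w . x + b
= 0.3*-1.0 + 1.5*0.5 + 1.5*-1.9 + -1.1
= -0.3 + 0.75 + -2.85 + -1.1
= -2.4 + -1.1
= -3.5
Since z = -3.5 < 0, output = 0

0


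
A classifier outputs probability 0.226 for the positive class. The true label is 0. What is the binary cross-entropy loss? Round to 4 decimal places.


For y=0: Loss = -log(1-p)
= -log(1 - 0.226)
= -log(0.774)
= -(-0.2562)
= 0.2562

0.2562


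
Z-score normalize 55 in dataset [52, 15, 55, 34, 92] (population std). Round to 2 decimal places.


Mean = (52 + 15 + 55 + 34 + 92) / 5 = 49.6
Variance = sum((x_i - mean)^2) / n = 654.64
Std = sqrt(654.64) = 25.5859
Z = (x - mean) / std
= (55 - 49.6) / 25.5859
= 5.4 / 25.5859
= 0.21

0.21


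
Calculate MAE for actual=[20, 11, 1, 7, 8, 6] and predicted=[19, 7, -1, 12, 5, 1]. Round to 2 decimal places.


Absolute errors: [1, 4, 2, 5, 3, 5]
Sum of absolute errors = 20
MAE = 20 / 6 = 3.33

3.33


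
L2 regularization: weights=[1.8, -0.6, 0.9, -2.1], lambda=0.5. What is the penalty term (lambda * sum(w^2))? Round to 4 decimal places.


Squaring each weight:
1.8^2 = 3.24
(-0.6)^2 = 0.36
0.9^2 = 0.81
(-2.1)^2 = 4.41
Sum of squares = 8.82
Penalty = 0.5 * 8.82 = 4.4100

4.4100


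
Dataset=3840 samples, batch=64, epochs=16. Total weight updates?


Iterations per epoch = 3840 / 64 = 60
Total updates = iterations_per_epoch * epochs
= 60 * 16
= 960

960


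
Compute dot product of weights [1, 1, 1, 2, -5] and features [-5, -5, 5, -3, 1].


Element-wise products:
1 * -5 = -5
1 * -5 = -5
1 * 5 = 5
2 * -3 = -6
-5 * 1 = -5
Sum = -5 + -5 + 5 + -6 + -5
= -16

-16


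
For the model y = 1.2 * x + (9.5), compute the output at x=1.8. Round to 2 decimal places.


y = 1.2 * 1.8 + (9.5)
= 2.16 + (9.5)
= 11.66

11.66


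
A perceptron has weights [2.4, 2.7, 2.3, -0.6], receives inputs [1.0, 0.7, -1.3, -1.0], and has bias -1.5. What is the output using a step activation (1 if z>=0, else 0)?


z = w . x + b
= 2.4*1.0 + 2.7*0.7 + 2.3*-1.3 + -0.6*-1.0 + -1.5
= 2.4 + 1.89 + -2.99 + 0.6 + -1.5
= 1.9 + -1.5
= 0.4
Since z = 0.4 >= 0, output = 1

1


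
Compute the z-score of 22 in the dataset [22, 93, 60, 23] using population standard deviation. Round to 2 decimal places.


Mean = (22 + 93 + 60 + 23) / 4 = 49.5
Variance = sum((x_i - mean)^2) / n = 865.25
Std = sqrt(865.25) = 29.4151
Z = (x - mean) / std
= (22 - 49.5) / 29.4151
= -27.5 / 29.4151
= -0.93

-0.93


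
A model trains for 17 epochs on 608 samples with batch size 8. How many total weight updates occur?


Iterations per epoch = 608 / 8 = 76
Total updates = iterations_per_epoch * epochs
= 76 * 17
= 1292

1292


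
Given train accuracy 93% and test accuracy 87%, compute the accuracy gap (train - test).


Gap = train_accuracy - test_accuracy
= 93 - 87
= 6%
This moderate gap may indicate mild overfitting.

6


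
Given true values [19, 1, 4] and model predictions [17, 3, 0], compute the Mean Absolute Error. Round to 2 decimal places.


Absolute errors: [2, 2, 4]
Sum of absolute errors = 8
MAE = 8 / 3 = 2.67

2.67
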